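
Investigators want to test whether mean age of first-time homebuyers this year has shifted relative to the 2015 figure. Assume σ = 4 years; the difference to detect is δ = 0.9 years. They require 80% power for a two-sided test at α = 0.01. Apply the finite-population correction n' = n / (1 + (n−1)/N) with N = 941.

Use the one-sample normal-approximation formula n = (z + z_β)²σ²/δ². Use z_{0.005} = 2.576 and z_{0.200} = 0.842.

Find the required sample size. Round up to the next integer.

n = (z_{α/2} + z_β)² · σ² / δ²
  = (2.576 + 0.842)² · 4² / 0.9²
  = 11.6827 · 16 / 0.81
  = 230.77
Finite-population correction (N = 941): 230.77 / (1 + (230.77 − 1)/941) = 185.48.
Round up → n = 186.

n = 186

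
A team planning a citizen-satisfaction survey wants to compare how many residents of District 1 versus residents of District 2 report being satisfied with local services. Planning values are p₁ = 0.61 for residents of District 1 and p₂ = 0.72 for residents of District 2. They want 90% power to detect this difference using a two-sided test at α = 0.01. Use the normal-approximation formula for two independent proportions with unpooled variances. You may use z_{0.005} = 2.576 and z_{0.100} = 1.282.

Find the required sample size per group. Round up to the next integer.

n = (z_{α/2} + z_β)² · [p₁(1−p₁) + p₂(1−p₂)] / (p₁ − p₂)²
  = (2.576 + 1.282)² · (0.61·0.39 + 0.72·0.28) / (-0.11)²
  = (3.858)² · (0.2379 + 0.2016) / 0.0121
  = 14.8842 · 0.4395 / 0.0121
  = 540.63
Round up → n = 541 per group.

n = 541 per group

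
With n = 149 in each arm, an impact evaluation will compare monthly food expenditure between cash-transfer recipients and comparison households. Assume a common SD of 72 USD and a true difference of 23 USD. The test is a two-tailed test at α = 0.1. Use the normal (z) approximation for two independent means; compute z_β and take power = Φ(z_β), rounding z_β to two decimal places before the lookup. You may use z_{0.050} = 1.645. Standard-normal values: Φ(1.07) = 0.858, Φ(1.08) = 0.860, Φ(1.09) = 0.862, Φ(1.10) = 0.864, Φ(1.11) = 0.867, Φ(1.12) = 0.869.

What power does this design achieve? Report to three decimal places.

z_β = δ·√(n/(σ₁²+σ₂²)) − z_{α/2}
    = 23 · √(149/10368) − 1.645
    = 23 · 0.11988 − 1.645
    = 2.7572 − 1.645 = 1.1122 → 1.11
Power = Φ(1.11) = 0.867.

Power ≈ 0.867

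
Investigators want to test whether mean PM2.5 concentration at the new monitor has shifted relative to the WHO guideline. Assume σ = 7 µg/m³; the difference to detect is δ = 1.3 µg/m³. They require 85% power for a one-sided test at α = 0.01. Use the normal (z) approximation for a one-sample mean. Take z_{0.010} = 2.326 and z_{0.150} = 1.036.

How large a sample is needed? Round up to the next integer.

n = (z_α + z_β)² · σ² / δ²
  = (2.326 + 1.036)² · 7² / 1.3²
  = 11.3030 · 49 / 1.69
  = 327.72
Round up → n = 328.

n = 328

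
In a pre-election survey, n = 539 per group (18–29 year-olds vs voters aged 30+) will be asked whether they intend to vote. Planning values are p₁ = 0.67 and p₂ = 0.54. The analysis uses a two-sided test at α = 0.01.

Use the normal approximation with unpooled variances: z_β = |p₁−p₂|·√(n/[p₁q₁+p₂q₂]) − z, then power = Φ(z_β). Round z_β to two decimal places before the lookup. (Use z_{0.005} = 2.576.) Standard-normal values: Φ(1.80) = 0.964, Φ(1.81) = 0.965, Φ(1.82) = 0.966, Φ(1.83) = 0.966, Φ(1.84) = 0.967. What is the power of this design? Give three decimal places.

Power ≈ 0.966

z_β = |p₁−p₂|·√(n/[p₁q₁+p₂q₂]) − z_{α/2}
    = 0.13 · √(539/0.4695) − 2.576
    = 0.13 · 33.8826 − 2.576
    = 4.4047 − 2.576 = 1.8287 → 1.83
Power = Φ(1.83) = 0.966.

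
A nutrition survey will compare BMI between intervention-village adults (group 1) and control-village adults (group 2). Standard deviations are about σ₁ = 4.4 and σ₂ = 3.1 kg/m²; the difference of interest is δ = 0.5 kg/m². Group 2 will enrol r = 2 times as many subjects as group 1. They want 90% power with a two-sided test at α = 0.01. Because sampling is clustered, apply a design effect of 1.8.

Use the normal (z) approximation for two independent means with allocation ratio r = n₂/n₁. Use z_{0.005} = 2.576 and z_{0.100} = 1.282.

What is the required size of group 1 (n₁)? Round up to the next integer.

n₁ = 2590

n₁ = (z_{α/2} + z_β)² · (σ₁² + σ₂²/r) / δ²
   = (2.576 + 1.282)² · (4.4² + 3.1²/2) / 0.5²
   = 14.8842 · (19.36 + 4.805) / 0.25
   = 14.8842 · 24.165 / 0.25
   = 1438.70
Design effect: 1.8 × 1438.70 = 2589.67.
Round up → n₁ = 2590; n₂ = r·n₁ = 2 × 2590 = 5180.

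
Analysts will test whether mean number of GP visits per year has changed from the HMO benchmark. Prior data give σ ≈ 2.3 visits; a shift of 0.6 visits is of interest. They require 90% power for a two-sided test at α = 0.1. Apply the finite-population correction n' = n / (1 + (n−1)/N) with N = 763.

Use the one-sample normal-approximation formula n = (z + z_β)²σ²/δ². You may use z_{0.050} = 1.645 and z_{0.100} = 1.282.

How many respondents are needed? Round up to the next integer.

n = (z_{α/2} + z_β)² · σ² / δ²
  = (1.645 + 1.282)² · 2.3² / 0.6²
  = 8.5673 · 5.29 / 0.36
  = 125.89
Finite-population correction (N = 763): 125.89 / (1 + (125.89 − 1)/763) = 108.18.
Round up → n = 109.

n = 109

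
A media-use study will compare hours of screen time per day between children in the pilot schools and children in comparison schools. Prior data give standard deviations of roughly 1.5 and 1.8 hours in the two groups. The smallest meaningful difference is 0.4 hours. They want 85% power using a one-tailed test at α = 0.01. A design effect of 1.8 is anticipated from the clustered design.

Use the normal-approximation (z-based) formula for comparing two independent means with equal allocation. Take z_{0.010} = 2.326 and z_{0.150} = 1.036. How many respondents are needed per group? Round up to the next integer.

n = 699 per group

n = (z_α + z_β)² · (σ₁² + σ₂²) / δ²
  = (2.326 + 1.036)² · (1.5² + 1.8² = 5.49) / 0.4²
  = 11.3030 · 5.49 / 0.16
  = 387.84
Design effect: 1.8 × 387.84 = 698.10.
Round up → n = 699 per group.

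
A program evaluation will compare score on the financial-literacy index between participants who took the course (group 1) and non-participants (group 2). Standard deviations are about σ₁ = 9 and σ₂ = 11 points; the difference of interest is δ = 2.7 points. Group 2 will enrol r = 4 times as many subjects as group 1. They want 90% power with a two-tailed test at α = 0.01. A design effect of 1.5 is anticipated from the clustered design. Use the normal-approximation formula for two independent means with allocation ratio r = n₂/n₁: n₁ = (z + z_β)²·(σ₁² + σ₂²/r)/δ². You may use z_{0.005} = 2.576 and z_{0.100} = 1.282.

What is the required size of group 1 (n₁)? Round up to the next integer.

n₁ = 341

n₁ = (z_{α/2} + z_β)² · (σ₁² + σ₂²/r) / δ²
   = (2.576 + 1.282)² · (9² + 11²/4) / 2.7²
   = 14.8842 · (81 + 30.25) / 7.29
   = 14.8842 · 111.25 / 7.29
   = 227.14
Design effect: 1.5 × 227.14 = 340.71.
Round up → n₁ = 341; n₂ = r·n₁ = 4 × 341 = 1364.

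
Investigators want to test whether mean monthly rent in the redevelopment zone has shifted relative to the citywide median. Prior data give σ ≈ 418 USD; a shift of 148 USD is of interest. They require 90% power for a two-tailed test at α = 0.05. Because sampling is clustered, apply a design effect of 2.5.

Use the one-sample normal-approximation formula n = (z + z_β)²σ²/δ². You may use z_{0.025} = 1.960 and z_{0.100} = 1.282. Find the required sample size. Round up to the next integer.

n = 210

n = (z_{α/2} + z_β)² · σ² / δ²
  = (1.960 + 1.282)² · 418² / 148²
  = 10.5106 · 174724 / 21904
  = 83.84
Design effect: 2.5 × 83.84 = 209.60.
Round up → n = 210.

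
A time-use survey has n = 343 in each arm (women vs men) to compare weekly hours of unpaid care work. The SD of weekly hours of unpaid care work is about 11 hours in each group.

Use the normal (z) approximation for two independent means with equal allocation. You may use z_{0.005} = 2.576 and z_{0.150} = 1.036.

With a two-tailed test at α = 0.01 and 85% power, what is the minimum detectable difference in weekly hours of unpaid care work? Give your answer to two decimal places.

Minimum detectable difference ≈ 3.03 hours

δ = (z_{α/2} + z_β) · √((σ₁²+σ₂²)/n)
  = (2.576 + 1.036) · √(242/343)
  = 3.612 · √0.70554
  = 3.612 · 0.8400
  = 3.0339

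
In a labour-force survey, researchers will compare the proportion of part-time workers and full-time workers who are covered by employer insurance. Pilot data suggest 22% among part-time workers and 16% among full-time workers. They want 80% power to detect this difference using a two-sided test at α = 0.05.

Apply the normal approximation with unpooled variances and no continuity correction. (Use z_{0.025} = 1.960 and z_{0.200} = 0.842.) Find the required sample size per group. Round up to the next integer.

n = 668 per group

n = (z_{α/2} + z_β)² · [p₁(1−p₁) + p₂(1−p₂)] / (p₁ − p₂)²
  = (1.960 + 0.842)² · (0.22·0.78 + 0.16·0.84) / (0.06)²
  = (2.802)² · (0.1716 + 0.1344) / 0.0036
  = 7.8512 · 0.3060 / 0.0036
  = 667.35
Round up → n = 668 per group.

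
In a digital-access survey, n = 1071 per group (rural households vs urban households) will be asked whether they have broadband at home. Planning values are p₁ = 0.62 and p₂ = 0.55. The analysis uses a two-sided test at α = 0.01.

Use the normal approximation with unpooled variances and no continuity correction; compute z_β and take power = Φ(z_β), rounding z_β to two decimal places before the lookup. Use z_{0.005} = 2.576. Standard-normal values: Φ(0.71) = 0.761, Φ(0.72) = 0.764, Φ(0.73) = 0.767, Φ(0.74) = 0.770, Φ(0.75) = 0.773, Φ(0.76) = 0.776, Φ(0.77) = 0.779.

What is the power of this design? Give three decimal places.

z_β = |p₁−p₂|·√(n/[p₁q₁+p₂q₂]) − z_{α/2}
    = 0.07 · √(1071/0.4831) − 2.576
    = 0.07 · 47.0843 − 2.576
    = 3.2959 − 2.576 = 0.7199 → 0.72
Power = Φ(0.72) = 0.764.

Power ≈ 0.764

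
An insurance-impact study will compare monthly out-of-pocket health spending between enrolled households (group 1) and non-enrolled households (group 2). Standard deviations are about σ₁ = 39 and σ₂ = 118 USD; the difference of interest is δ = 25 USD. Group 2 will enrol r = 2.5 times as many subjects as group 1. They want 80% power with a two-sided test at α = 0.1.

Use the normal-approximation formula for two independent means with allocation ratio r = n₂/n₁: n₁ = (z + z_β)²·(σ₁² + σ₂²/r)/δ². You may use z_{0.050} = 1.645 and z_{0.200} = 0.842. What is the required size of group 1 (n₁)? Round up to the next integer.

n₁ = 71

n₁ = (z_{α/2} + z_β)² · (σ₁² + σ₂²/r) / δ²
   = (1.645 + 0.842)² · (39² + 118²/2.5) / 25²
   = 6.1852 · (1521 + 5569.6) / 625
   = 6.1852 · 7090.6 / 625
   = 70.17
Round up → n₁ = 71; n₂ = r·n₁ = 2.5 × 71 = 178.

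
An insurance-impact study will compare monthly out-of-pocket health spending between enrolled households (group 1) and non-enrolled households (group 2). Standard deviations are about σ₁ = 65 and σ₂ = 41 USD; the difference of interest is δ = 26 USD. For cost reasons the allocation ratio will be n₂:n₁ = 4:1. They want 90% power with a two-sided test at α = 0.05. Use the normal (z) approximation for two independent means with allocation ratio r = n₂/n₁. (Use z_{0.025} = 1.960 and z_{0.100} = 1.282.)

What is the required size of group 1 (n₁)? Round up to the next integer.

n₁ = (z_{α/2} + z_β)² · (σ₁² + σ₂²/r) / δ²
   = (1.960 + 1.282)² · (65² + 41²/4) / 26²
   = 10.5106 · (4225 + 420.25) / 676
   = 10.5106 · 4645.2 / 676
   = 72.23
Round up → n₁ = 73; n₂ = r·n₁ = 4 × 73 = 292.

n₁ = 73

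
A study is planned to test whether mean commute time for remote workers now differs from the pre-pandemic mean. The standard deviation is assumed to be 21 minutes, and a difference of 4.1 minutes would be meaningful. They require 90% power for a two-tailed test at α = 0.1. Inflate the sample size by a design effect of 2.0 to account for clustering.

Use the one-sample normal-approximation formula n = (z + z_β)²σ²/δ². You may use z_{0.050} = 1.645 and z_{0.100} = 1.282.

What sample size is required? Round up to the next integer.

n = 450

n = (z_{α/2} + z_β)² · σ² / δ²
  = (1.645 + 1.282)² · 21² / 4.1²
  = 8.5673 · 441 / 16.81
  = 224.76
Design effect: 2.0 × 224.76 = 449.52.
Round up → n = 450.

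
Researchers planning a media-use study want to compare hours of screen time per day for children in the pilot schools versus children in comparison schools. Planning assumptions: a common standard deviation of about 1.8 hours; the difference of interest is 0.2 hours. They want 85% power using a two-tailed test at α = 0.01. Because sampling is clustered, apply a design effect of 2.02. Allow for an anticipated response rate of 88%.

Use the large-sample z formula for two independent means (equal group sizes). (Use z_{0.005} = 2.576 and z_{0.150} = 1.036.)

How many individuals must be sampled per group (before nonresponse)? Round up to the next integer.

n = 4852 per group

n = (z_{α/2} + z_β)² · (σ₁² + σ₂²) / δ²
  = (2.576 + 1.036)² · (2·1.8² = 6.48) / 0.2²
  = 13.0465 · 6.48 / 0.04
  = 2113.54
Design effect: 2.02 × 2113.54 = 4269.35.
Adjust for 88% response: 4269.35 / 0.88 = 4851.54.
Round up → n = 4852 per group.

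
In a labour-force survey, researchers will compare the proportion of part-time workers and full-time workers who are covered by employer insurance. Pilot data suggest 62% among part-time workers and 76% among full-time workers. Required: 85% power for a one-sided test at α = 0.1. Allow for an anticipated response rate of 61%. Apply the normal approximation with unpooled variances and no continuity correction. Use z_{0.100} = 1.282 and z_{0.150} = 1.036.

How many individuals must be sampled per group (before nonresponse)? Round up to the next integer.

n = (z_α + z_β)² · [p₁(1−p₁) + p₂(1−p₂)] / (p₁ − p₂)²
  = (1.282 + 1.036)² · (0.62·0.38 + 0.76·0.24) / (-0.14)²
  = (2.318)² · (0.2356 + 0.1824) / 0.0196
  = 5.3731 · 0.4180 / 0.0196
  = 114.59
Adjust for 61% response: 114.59 / 0.61 = 187.85.
Round up → n = 188 per group.

n = 188 per group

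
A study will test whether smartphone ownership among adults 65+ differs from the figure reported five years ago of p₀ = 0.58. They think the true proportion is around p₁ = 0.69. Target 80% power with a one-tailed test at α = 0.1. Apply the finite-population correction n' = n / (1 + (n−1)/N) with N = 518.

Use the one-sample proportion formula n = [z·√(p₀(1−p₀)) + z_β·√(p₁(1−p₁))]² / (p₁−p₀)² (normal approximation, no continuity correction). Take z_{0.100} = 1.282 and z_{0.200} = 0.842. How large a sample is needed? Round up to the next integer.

n = 75

n = [z_α·√(p₀q₀) + z_β·√(p₁q₁)]² / (p₁ − p₀)²
  = [1.282·√(0.58·0.42) + 0.842·√(0.69·0.31)]² / (0.11)²
  = [1.282·0.4936 + 0.842·0.4625]² / 0.0121
  = [1.0222]² / 0.0121
  = 86.35
Finite-population correction (N = 518): 86.35 / (1 + (86.35 − 1)/518) = 74.13.
Round up → n = 75.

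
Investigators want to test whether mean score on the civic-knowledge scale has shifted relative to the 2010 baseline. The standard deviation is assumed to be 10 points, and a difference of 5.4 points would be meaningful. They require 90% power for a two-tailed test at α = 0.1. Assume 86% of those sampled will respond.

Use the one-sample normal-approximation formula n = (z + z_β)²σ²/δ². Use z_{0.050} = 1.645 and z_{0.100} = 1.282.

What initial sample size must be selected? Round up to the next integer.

n = (z_{α/2} + z_β)² · σ² / δ²
  = (1.645 + 1.282)² · 10² / 5.4²
  = 8.5673 · 100 / 29.16
  = 29.38
Adjust for 86% response: 29.38 / 0.86 = 34.16.
Round up → n = 35.

n = 35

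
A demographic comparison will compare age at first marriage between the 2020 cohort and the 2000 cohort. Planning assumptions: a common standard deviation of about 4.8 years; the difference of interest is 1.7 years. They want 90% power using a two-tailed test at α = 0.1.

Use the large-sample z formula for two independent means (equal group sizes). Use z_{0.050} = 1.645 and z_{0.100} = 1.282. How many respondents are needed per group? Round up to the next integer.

n = (z_{α/2} + z_β)² · (σ₁² + σ₂²) / δ²
  = (1.645 + 1.282)² · (2·4.8² = 46.08) / 1.7²
  = 8.5673 · 46.08 / 2.89
  = 136.60
Round up → n = 137 per group.

n = 137 per group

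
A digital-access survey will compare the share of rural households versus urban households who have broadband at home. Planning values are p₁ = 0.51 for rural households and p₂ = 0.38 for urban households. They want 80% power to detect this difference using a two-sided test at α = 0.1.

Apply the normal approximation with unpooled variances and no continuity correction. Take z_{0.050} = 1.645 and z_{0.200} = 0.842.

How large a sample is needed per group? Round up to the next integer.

n = (z_{α/2} + z_β)² · [p₁(1−p₁) + p₂(1−p₂)] / (p₁ − p₂)²
  = (1.645 + 0.842)² · (0.51·0.49 + 0.38·0.62) / (0.13)²
  = (2.487)² · (0.2499 + 0.2356) / 0.0169
  = 6.1852 · 0.4855 / 0.0169
  = 177.69
Round up → n = 178 per group.

n = 178 per group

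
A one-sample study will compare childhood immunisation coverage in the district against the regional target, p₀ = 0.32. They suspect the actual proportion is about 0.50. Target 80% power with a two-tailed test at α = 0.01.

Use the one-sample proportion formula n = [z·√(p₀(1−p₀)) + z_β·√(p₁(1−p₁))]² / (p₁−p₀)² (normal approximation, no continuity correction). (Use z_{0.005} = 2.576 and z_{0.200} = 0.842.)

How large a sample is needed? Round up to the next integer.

n = [z_{α/2}·√(p₀q₀) + z_β·√(p₁q₁)]² / (p₁ − p₀)²
  = [2.576·√(0.32·0.68) + 0.842·√(0.50·0.50)]² / (0.18)²
  = [2.576·0.4665 + 0.842·0.5000]² / 0.0324
  = [1.6226]² / 0.0324
  = 81.26
Round up → n = 82.

n = 82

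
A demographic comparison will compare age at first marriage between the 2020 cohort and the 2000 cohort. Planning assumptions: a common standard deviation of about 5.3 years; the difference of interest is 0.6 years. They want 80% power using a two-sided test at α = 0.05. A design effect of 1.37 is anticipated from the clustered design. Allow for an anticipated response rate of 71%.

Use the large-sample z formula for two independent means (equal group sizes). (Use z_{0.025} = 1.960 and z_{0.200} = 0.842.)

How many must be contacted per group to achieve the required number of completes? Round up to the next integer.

n = (z_{α/2} + z_β)² · (σ₁² + σ₂²) / δ²
  = (1.960 + 0.842)² · (2·5.3² = 56.18) / 0.6²
  = 7.8512 · 56.18 / 0.36
  = 1225.22
Design effect: 1.37 × 1225.22 = 1678.56.
Adjust for 71% response: 1678.56 / 0.71 = 2364.16.
Round up → n = 2365 per group.

n = 2365 per group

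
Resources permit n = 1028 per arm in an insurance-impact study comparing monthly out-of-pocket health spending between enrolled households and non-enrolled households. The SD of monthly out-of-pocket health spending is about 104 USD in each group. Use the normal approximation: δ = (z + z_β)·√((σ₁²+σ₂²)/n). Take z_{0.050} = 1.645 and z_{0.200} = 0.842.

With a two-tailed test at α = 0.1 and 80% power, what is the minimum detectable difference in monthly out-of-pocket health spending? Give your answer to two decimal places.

δ = (z_{α/2} + z_β) · √((σ₁²+σ₂²)/n)
  = (1.645 + 0.842) · √(21632/1028)
  = 2.487 · √21.0428
  = 2.487 · 4.5872
  = 11.4085

Minimum detectable difference ≈ 11.41 USD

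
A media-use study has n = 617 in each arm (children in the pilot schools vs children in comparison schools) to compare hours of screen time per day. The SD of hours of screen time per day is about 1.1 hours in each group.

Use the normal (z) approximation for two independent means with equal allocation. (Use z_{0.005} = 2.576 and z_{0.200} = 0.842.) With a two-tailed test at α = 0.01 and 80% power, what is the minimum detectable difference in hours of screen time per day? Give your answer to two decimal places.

Minimum detectable difference ≈ 0.21 hours

δ = (z_{α/2} + z_β) · √((σ₁²+σ₂²)/n)
  = (2.576 + 0.842) · √(2.42/617)
  = 3.418 · √0.00392
  = 3.418 · 0.0626
  = 0.2141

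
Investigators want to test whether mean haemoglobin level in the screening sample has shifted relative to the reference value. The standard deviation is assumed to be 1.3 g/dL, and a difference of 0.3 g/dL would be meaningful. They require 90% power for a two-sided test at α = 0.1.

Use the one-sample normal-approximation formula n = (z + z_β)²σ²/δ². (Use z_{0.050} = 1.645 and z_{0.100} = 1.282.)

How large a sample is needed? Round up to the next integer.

n = (z_{α/2} + z_β)² · σ² / δ²
  = (1.645 + 1.282)² · 1.3² / 0.3²
  = 8.5673 · 1.69 / 0.09
  = 160.88
Round up → n = 161.

n = 161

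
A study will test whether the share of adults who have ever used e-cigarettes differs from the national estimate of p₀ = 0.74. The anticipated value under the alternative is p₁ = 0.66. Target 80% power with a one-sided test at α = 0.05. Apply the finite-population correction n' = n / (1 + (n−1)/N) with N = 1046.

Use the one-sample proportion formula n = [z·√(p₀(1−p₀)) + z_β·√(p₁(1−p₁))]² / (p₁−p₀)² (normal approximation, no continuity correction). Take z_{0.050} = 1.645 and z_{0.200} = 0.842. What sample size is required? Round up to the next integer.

n = 166

n = [z_α·√(p₀q₀) + z_β·√(p₁q₁)]² / (p₁ − p₀)²
  = [1.645·√(0.74·0.26) + 0.842·√(0.66·0.34)]² / (-0.08)²
  = [1.645·0.4386 + 0.842·0.4737]² / 0.0064
  = [1.1204]² / 0.0064
  = 196.15
Finite-population correction (N = 1046): 196.15 / (1 + (196.15 − 1)/1046) = 165.31.
Round up → n = 166.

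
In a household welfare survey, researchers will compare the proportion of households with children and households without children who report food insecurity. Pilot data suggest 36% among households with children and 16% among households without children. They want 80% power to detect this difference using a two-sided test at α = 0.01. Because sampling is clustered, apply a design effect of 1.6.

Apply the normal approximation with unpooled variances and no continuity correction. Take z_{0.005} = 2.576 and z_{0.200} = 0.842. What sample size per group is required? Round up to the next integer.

n = 171 per group

n = (z_{α/2} + z_β)² · [p₁(1−p₁) + p₂(1−p₂)] / (p₁ − p₂)²
  = (2.576 + 0.842)² · (0.36·0.64 + 0.16·0.84) / (0.20)²
  = (3.418)² · (0.2304 + 0.1344) / 0.0400
  = 11.6827 · 0.3648 / 0.0400
  = 106.55
Design effect: 1.6 × 106.55 = 170.47.
Round up → n = 171 per group.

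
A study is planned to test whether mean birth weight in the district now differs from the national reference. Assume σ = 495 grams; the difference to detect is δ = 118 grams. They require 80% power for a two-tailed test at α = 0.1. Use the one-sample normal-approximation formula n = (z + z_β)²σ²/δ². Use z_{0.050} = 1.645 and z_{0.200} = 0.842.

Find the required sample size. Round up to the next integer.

n = 109

n = (z_{α/2} + z_β)² · σ² / δ²
  = (1.645 + 0.842)² · 495² / 118²
  = 6.1852 · 245025 / 13924
  = 108.84
Round up → n = 109.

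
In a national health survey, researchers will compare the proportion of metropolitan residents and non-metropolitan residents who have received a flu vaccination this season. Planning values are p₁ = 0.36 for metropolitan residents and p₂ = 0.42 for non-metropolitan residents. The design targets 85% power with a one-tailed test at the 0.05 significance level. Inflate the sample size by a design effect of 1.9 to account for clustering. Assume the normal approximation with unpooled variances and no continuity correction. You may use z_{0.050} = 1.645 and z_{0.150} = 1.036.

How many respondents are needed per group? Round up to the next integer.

n = (z_α + z_β)² · [p₁(1−p₁) + p₂(1−p₂)] / (p₁ − p₂)²
  = (1.645 + 1.036)² · (0.36·0.64 + 0.42·0.58) / (-0.06)²
  = (2.681)² · (0.2304 + 0.2436) / 0.0036
  = 7.1878 · 0.4740 / 0.0036
  = 946.39
Design effect: 1.9 × 946.39 = 1798.14.
Round up → n = 1799 per group.

n = 1799 per group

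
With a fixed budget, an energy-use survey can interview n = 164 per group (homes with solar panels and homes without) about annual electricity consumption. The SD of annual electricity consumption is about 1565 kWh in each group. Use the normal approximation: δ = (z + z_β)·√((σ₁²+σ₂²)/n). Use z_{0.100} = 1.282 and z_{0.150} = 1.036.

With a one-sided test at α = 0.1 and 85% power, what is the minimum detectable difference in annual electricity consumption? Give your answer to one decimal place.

Minimum detectable difference ≈ 400.6 kWh

δ = (z_α + z_β) · √((σ₁²+σ₂²)/n)
  = (1.282 + 1.036) · √(4898450/164)
  = 2.318 · √29868.6
  = 2.318 · 172.8253
  = 400.6091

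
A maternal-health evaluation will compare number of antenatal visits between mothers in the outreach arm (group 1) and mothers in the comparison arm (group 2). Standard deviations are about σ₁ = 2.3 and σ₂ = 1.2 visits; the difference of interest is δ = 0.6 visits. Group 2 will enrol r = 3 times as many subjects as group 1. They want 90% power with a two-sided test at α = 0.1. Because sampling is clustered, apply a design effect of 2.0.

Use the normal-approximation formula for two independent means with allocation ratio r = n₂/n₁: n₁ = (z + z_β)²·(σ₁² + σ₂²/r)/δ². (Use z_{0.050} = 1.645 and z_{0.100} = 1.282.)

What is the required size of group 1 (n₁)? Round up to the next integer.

n₁ = 275

n₁ = (z_{α/2} + z_β)² · (σ₁² + σ₂²/r) / δ²
   = (1.645 + 1.282)² · (2.3² + 1.2²/3) / 0.6²
   = 8.5673 · (5.29 + 0.48) / 0.36
   = 8.5673 · 5.77 / 0.36
   = 137.32
Design effect: 2.0 × 137.32 = 274.63.
Round up → n₁ = 275; n₂ = r·n₁ = 3 × 275 = 825.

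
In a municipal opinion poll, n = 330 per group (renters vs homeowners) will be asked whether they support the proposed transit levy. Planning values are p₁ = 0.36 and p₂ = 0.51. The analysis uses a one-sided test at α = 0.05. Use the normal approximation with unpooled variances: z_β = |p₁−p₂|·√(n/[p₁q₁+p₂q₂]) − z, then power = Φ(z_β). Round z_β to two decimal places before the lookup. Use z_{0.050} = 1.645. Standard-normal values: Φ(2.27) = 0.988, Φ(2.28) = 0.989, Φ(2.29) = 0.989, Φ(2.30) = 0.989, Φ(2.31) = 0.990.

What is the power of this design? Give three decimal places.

Power ≈ 0.989

z_β = |p₁−p₂|·√(n/[p₁q₁+p₂q₂]) − z_α
    = 0.15 · √(330/0.4803) − 1.645
    = 0.15 · 26.2120 − 1.645
    = 3.9318 − 1.645 = 2.2868 → 2.29
Power = Φ(2.29) = 0.989.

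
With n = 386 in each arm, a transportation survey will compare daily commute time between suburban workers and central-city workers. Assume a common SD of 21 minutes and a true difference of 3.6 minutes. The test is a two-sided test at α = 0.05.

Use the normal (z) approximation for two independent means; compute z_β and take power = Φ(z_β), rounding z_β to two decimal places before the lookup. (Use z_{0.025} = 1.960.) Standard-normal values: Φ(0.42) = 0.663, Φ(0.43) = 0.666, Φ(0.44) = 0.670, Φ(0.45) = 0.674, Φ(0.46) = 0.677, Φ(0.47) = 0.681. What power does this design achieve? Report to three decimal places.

z_β = δ·√(n/(σ₁²+σ₂²)) − z_{α/2}
    = 3.6 · √(386/882) − 1.960
    = 3.6 · 0.66154 − 1.960
    = 2.3816 − 1.960 = 0.4216 → 0.42
Power = Φ(0.42) = 0.663.

Power ≈ 0.663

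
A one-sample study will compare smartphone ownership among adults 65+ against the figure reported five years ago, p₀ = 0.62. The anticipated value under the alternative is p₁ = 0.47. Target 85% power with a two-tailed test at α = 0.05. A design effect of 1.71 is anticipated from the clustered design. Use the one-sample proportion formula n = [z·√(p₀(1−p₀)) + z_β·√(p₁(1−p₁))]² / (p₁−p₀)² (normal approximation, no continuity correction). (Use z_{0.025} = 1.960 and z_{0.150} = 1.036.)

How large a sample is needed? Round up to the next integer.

n = 164

n = [z_{α/2}·√(p₀q₀) + z_β·√(p₁q₁)]² / (p₁ − p₀)²
  = [1.960·√(0.62·0.38) + 1.036·√(0.47·0.53)]² / (-0.15)²
  = [1.960·0.4854 + 1.036·0.4991]² / 0.0225
  = [1.4684]² / 0.0225
  = 95.83
Design effect: 1.71 × 95.83 = 163.88.
Round up → n = 164.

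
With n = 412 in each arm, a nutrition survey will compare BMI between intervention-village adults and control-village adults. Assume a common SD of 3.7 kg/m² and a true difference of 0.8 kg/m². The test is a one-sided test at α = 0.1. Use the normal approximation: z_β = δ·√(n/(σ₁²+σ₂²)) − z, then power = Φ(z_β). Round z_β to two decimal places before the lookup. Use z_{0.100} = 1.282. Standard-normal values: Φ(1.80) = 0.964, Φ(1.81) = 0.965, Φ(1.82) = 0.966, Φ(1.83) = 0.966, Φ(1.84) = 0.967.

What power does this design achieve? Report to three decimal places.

z_β = δ·√(n/(σ₁²+σ₂²)) − z_α
    = 0.8 · √(412/27.38) − 1.282
    = 0.8 · 3.87911 − 1.282
    = 3.1033 − 1.282 = 1.8213 → 1.82
Power = Φ(1.82) = 0.966.

Power ≈ 0.966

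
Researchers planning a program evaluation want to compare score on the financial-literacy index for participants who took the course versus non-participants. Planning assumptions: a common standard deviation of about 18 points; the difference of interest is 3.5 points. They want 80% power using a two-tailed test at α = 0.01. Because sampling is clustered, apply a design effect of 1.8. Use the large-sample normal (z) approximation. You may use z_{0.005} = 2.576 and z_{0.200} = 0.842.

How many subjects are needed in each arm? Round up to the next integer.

n = (z_{α/2} + z_β)² · (σ₁² + σ₂²) / δ²
  = (2.576 + 0.842)² · (2·18² = 648) / 3.5²
  = 11.6827 · 648 / 12.25
  = 617.99
Design effect: 1.8 × 617.99 = 1112.39.
Round up → n = 1113 per group.

n = 1113 per group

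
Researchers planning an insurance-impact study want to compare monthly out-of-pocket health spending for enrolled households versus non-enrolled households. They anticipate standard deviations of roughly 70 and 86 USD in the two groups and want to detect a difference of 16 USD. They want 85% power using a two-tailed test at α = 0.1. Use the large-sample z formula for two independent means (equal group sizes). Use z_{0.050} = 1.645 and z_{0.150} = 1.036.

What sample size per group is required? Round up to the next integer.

n = (z_{α/2} + z_β)² · (σ₁² + σ₂²) / δ²
  = (1.645 + 1.036)² · (70² + 86² = 12296) / 16²
  = 7.1878 · 12296 / 256
  = 345.24
Round up → n = 346 per group.

n = 346 per group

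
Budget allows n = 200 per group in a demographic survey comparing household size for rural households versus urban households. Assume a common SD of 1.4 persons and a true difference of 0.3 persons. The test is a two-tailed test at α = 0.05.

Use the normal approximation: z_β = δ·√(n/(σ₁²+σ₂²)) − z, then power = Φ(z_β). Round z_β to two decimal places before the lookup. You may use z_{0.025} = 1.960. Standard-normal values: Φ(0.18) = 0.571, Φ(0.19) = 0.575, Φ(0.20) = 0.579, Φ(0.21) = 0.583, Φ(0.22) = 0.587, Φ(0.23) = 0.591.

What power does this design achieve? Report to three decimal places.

Power ≈ 0.571

z_β = δ·√(n/(σ₁²+σ₂²)) − z_{α/2}
    = 0.3 · √(200/3.92) − 1.960
    = 0.3 · 7.14286 − 1.960
    = 2.1429 − 1.960 = 0.1829 → 0.18
Power = Φ(0.18) = 0.571.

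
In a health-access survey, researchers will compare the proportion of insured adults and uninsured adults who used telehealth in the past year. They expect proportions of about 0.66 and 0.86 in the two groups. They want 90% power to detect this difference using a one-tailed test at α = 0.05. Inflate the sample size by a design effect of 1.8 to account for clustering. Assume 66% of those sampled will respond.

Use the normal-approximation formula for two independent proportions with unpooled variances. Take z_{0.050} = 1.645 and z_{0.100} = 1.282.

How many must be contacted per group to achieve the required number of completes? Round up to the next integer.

n = (z_α + z_β)² · [p₁(1−p₁) + p₂(1−p₂)] / (p₁ − p₂)²
  = (1.645 + 1.282)² · (0.66·0.34 + 0.86·0.14) / (-0.20)²
  = (2.927)² · (0.2244 + 0.1204) / 0.0400
  = 8.5673 · 0.3448 / 0.0400
  = 73.85
Design effect: 1.8 × 73.85 = 132.93.
Adjust for 66% response: 132.93 / 0.66 = 201.41.
Round up → n = 202 per group.

n = 202 per group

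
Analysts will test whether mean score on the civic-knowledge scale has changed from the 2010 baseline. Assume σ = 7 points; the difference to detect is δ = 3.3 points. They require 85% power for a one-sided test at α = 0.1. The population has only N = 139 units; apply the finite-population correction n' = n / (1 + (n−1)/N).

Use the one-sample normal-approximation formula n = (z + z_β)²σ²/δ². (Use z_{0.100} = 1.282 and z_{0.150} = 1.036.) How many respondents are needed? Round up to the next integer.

n = 21

n = (z_α + z_β)² · σ² / δ²
  = (1.282 + 1.036)² · 7² / 3.3²
  = 5.3731 · 49 / 10.89
  = 24.18
Finite-population correction (N = 139): 24.18 / (1 + (24.18 − 1)/139) = 20.72.
Round up → n = 21.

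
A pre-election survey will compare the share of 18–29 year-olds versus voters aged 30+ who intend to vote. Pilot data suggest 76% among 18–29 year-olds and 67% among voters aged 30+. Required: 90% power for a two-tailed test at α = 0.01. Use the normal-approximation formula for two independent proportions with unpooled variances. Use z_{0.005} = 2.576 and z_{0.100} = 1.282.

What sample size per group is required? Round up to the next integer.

n = (z_{α/2} + z_β)² · [p₁(1−p₁) + p₂(1−p₂)] / (p₁ − p₂)²
  = (2.576 + 1.282)² · (0.76·0.24 + 0.67·0.33) / (0.09)²
  = (3.858)² · (0.1824 + 0.2211) / 0.0081
  = 14.8842 · 0.4035 / 0.0081
  = 741.45
Round up → n = 742 per group.

n = 742 per group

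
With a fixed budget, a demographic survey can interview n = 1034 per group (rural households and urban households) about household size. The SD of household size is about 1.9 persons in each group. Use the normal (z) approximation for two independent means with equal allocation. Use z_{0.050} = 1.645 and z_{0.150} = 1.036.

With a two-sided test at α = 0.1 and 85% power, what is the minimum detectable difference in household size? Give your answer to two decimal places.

δ = (z_{α/2} + z_β) · √((σ₁²+σ₂²)/n)
  = (1.645 + 1.036) · √(7.22/1034)
  = 2.681 · √0.00698
  = 2.681 · 0.0836
  = 0.2240

Minimum detectable difference ≈ 0.22 persons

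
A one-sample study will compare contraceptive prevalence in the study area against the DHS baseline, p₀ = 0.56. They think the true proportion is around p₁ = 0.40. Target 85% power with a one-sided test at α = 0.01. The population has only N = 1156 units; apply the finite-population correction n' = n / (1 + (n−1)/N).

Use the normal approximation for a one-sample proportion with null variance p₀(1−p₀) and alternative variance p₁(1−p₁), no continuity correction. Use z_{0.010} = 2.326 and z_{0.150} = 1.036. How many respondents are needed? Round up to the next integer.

n = 99

n = [z_α·√(p₀q₀) + z_β·√(p₁q₁)]² / (p₁ − p₀)²
  = [2.326·√(0.56·0.44) + 1.036·√(0.40·0.60)]² / (-0.16)²
  = [2.326·0.4964 + 1.036·0.4899]² / 0.0256
  = [1.6621]² / 0.0256
  = 107.92
Finite-population correction (N = 1156): 107.92 / (1 + (107.92 − 1)/1156) = 98.78.
Round up → n = 99.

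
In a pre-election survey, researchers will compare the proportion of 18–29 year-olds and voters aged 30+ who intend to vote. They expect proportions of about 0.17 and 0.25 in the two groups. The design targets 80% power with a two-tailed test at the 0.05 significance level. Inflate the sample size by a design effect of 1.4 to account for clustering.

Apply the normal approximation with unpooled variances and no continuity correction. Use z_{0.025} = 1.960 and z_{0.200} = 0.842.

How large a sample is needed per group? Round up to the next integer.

n = 565 per group

n = (z_{α/2} + z_β)² · [p₁(1−p₁) + p₂(1−p₂)] / (p₁ − p₂)²
  = (1.960 + 0.842)² · (0.17·0.83 + 0.25·0.75) / (-0.08)²
  = (2.802)² · (0.1411 + 0.1875) / 0.0064
  = 7.8512 · 0.3286 / 0.0064
  = 403.11
Design effect: 1.4 × 403.11 = 564.35.
Round up → n = 565 per group.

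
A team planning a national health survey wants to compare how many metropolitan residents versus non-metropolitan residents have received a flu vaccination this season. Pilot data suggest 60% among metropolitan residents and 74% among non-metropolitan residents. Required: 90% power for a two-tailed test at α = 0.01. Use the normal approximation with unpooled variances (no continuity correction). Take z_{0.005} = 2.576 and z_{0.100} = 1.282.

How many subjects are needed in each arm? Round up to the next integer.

n = 329 per group

n = (z_{α/2} + z_β)² · [p₁(1−p₁) + p₂(1−p₂)] / (p₁ − p₂)²
  = (2.576 + 1.282)² · (0.60·0.40 + 0.74·0.26) / (-0.14)²
  = (3.858)² · (0.2400 + 0.1924) / 0.0196
  = 14.8842 · 0.4324 / 0.0196
  = 328.36
Round up → n = 329 per group.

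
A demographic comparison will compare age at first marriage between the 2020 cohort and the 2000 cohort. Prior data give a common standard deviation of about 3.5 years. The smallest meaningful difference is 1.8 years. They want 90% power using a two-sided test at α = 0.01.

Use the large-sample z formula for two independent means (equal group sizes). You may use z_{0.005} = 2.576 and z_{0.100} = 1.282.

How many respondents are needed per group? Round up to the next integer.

n = 113 per group

n = (z_{α/2} + z_β)² · (σ₁² + σ₂²) / δ²
  = (2.576 + 1.282)² · (2·3.5² = 24.5) / 1.8²
  = 14.8842 · 24.5 / 3.24
  = 112.55
Round up → n = 113 per group.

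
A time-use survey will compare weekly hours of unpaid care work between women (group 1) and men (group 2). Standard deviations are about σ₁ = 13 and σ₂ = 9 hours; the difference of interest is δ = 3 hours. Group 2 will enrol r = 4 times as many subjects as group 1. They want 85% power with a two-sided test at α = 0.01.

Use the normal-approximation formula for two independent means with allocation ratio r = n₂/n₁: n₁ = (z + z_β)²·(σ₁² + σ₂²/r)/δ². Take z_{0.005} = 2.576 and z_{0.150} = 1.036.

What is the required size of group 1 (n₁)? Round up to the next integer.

n₁ = 275

n₁ = (z_{α/2} + z_β)² · (σ₁² + σ₂²/r) / δ²
   = (2.576 + 1.036)² · (13² + 9²/4) / 3²
   = 13.0465 · (169 + 20.25) / 9
   = 13.0465 · 189.25 / 9
   = 274.34
Round up → n₁ = 275; n₂ = r·n₁ = 4 × 275 = 1100.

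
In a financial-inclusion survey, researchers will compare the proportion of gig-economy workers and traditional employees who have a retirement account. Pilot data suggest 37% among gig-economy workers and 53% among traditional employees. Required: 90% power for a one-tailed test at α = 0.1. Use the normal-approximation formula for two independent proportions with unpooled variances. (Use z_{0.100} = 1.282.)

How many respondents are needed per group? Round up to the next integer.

n = (z_α + z_β)² · [p₁(1−p₁) + p₂(1−p₂)] / (p₁ − p₂)²
  = (1.282 + 1.282)² · (0.37·0.63 + 0.53·0.47) / (-0.16)²
  = (2.564)² · (0.2331 + 0.2491) / 0.0256
  = 6.5741 · 0.4822 / 0.0256
  = 123.83
Round up → n = 124 per group.

n = 124 per group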